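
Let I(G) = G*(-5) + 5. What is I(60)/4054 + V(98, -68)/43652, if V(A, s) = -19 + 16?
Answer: -6444751/88482604 ≈ -0.072836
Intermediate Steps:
V(A, s) = -3
I(G) = 5 - 5*G (I(G) = -5*G + 5 = 5 - 5*G)
I(60)/4054 + V(98, -68)/43652 = (5 - 5*60)/4054 - 3/43652 = (5 - 300)*(1/4054) - 3*1/43652 = -295*1/4054 - 3/43652 = -295/4054 - 3/43652 = -6444751/88482604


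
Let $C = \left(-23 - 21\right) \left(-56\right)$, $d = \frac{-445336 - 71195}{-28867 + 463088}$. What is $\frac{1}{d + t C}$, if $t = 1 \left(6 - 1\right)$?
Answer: $\frac{434221}{5349086189} \approx 8.1177 \cdot 10^{-5}$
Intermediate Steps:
$d = - \frac{516531}{434221} \approx -1.1896$
$C = 2464$ ($C = \left(-44\right) \left(-56\right) = 2464$)
$t = 5$ ($t = 1 \cdot 5 = 5$)
$\frac{1}{d + t C} = \frac{1}{- \frac{516531}{434221} + 5 \cdot 2464} = \frac{1}{- \frac{516531}{434221} + 12320} = \frac{1}{\frac{5349086189}{434221}} = \frac{434221}{5349086189}$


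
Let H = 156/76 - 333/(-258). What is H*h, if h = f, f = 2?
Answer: 5463/817 ≈ 6.6867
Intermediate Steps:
h = 2
H = 5463/1634 (H = 156*(1/76) - 333*(-1/258) = 39/19 + 111/86 = 5463/1634 ≈ 3.3433)
H*h = (5463/1634)*2 = 5463/817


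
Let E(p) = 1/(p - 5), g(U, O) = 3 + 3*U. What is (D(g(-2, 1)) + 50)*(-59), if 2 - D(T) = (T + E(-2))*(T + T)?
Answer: -13688/7 ≈ -1955.4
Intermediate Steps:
E(p) = 1/(-5 + p)
D(T) = 2 - 2*T*(-⅐ + T) (D(T) = 2 - (T + 1/(-5 - 2))*(T + T) = 2 - (T + 1/(-7))*2*T = 2 - (T - ⅐)*2*T = 2 - (-⅐ + T)*2*T = 2 - 2*T*(-⅐ + T))
(D(g(-2, 1)) + 50)*(-59) = ((2 - 2*(3 + 3*(-2))² + 2*(3 + 3*(-2))/7) + 50)*(-59) = ((2 - 2*(3 - 6)² + 2*(3 - 6)/7) + 50)*(-59) = ((2 - 2*(-3)² + (2/7)*(-3)) + 50)*(-59) = ((2 - 2*9 - 6/7) + 50)*(-59) = ((2 - 18 - 6/7) + 50)*(-59) = (-118/7 + 50)*(-59) = (232/7)*(-59) = -13688/7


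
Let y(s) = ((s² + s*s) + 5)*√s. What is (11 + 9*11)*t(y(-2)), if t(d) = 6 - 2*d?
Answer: 660 - 2860*I*√2 ≈ 660.0 - 4044.7*I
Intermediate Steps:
y(s) = √s*(5 + 2*s²) (y(s) = ((s² + s²) + 5)*√s = (2*s² + 5)*√s = (5 + 2*s²)*√s = √s*(5 + 2*s²))
(11 + 9*11)*t(y(-2)) = (11 + 9*11)*(6 - 2*√(-2)*(5 + 2*(-2)²)) = (11 + 99)*(6 - 2*I*√2*(5 + 2*4)) = 110*(6 - 2*I*√2*(5 + 8)) = 110*(6 - 2*I*√2*13) = 110*(6 - 26*I*√2) = 660 - 2860*I*√2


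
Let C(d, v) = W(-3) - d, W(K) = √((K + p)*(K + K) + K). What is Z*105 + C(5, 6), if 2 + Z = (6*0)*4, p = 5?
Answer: -215 + I*√15 ≈ -215.0 + 3.873*I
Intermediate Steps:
Z = -2 (Z = -2 + (6*0)*4 = -2 + 0*4 = -2 + 0 = -2)
W(K) = √(K + 2*K*(5 + K)) (W(K) = √((K + 5)*(K + K) + K) = √((5 + K)*(2*K) + K) = √(2*K*(5 + K) + K) = √(K + 2*K*(5 + K)))
C(d, v) = -d + I*√15 (C(d, v) = √(-3*(11 + 2*(-3))) - d = √(-3*(11 - 6)) - d = √(-3*5) - d = √(-15) - d = I*√15 - d = -d + I*√15)
Z*105 + C(5, 6) = -2*105 + (-1*5 + I*√15) = -210 + (-5 + I*√15) = -215 + I*√15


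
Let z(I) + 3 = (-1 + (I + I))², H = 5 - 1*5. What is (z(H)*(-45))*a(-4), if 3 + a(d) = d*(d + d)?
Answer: 2610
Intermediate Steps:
H = 0 (H = 5 - 5 = 0)
z(I) = -3 + (-1 + 2*I)² (z(I) = -3 + (-1 + (I + I))² = -3 + (-1 + 2*I)²)
a(d) = -3 + 2*d² (a(d) = -3 + d*(d + d) = -3 + d*(2*d) = -3 + 2*d²)
(z(H)*(-45))*a(-4) = ((-3 + (-1 + 2*0)²)*(-45))*(-3 + 2*(-4)²) = ((-3 + (-1 + 0)²)*(-45))*(-3 + 2*16) = ((-3 + (-1)²)*(-45))*(-3 + 32) = ((-3 + 1)*(-45))*29 = -2*(-45)*29 = 90*29 = 2610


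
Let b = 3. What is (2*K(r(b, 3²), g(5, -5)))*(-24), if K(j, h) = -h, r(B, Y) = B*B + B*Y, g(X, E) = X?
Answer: 240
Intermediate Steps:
r(B, Y) = B² + B*Y
(2*K(r(b, 3²), g(5, -5)))*(-24) = (2*(-1*5))*(-24) = (2*(-5))*(-24) = -10*(-24) = 240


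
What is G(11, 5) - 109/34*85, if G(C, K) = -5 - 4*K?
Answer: -595/2 ≈ -297.50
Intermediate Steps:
G(11, 5) - 109/34*85 = (-5 - 4*5) - 109/34*85 = (-5 - 20) - 109*1/34*85 = -25 - 109/34*85 = -25 - 545/2 = -595/2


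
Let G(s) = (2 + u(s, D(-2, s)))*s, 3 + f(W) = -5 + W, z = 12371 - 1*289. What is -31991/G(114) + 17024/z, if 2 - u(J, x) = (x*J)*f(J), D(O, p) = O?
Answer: 3323211095/2378089704 ≈ 1.3974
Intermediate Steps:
z = 12082 (z = 12371 - 289 = 12082)
f(W) = -8 + W (f(W) = -3 + (-5 + W) = -8 + W)
u(J, x) = 2 - J*x*(-8 + J) (u(J, x) = 2 - x*J*(-8 + J) = 2 - J*x*(-8 + J))
G(s) = s*(4 + 2*s*(-8 + s)) (G(s) = (2 + (2 - 1*s*(-2)*(-8 + s)))*s = (2 + (2 + 2*s*(-8 + s)))*s = (4 + 2*s*(-8 + s))*s = s*(4 + 2*s*(-8 + s)))
-31991/G(114) + 17024/z = -31991*1/(228*(2 + 114² - 8*114)) + 17024/12082 = -31991*1/(228*(2 + 12996 - 912)) + 17024*(1/12082) = -31991/(2*114*12086) + 1216/863 = -31991/2755608 + 1216/863 = 3323211095/2378089704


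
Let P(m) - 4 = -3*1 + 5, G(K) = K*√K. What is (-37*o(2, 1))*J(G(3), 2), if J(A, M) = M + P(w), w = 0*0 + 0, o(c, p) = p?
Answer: -296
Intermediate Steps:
w = 0 (w = 0 + 0 = 0)
G(K) = K^(3/2)
P(m) = 6 (P(m) = 4 + (-3*1 + 5) = 4 + (-3 + 5) = 4 + 2 = 6)
J(A, M) = 6 + M (J(A, M) = M + 6 = 6 + M)
(-37*o(2, 1))*J(G(3), 2) = (-37*1)*(6 + 2) = -37*8 = -296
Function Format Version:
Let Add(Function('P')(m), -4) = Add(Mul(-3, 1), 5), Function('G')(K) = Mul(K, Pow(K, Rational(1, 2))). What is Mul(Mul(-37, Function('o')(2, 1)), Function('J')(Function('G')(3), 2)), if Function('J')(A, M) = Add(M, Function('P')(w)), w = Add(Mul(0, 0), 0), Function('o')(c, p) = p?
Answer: -296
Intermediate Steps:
w = 0 (w = Add(0, 0) = 0)
Function('G')(K) = Pow(K, Rational(3, 2))
Function('P')(m) = 6 (Function('P')(m) = Add(4, Add(Mul(-3, 1), 5)) = Add(4, Add(-3, 5)) = Add(4, 2) = 6)
Function('J')(A, M) = Add(6, M) (Function('J')(A, M) = Add(M, 6) = Add(6, M))
Mul(Mul(-37, Function('o')(2, 1)), Function('J')(Function('G')(3), 2)) = Mul(Mul(-37, 1), Add(6, 2)) = Mul(-37, 8) = -296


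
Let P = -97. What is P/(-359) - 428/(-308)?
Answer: 45882/27643 ≈ 1.6598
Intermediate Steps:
P/(-359) - 428/(-308) = -97/(-359) - 428/(-308) = -97*(-1/359) - 428*(-1/308) = 97/359 + 107/77 = 45882/27643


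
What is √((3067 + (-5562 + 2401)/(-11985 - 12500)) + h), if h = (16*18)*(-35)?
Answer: 8*I*√65692544935/24485 ≈ 83.743*I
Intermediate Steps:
h = -10080 (h = 288*(-35) = -10080)
√((3067 + (-5562 + 2401)/(-11985 - 12500)) + h) = √((3067 + (-5562 + 2401)/(-11985 - 12500)) - 10080) = √((3067 - 3161/(-24485)) - 10080) = √((3067 - 3161*(-1/24485)) - 10080) = √((3067 + 3161/24485) - 10080) = √(75098656/24485 - 10080) = √(-171710144/24485) = 8*I*√65692544935/24485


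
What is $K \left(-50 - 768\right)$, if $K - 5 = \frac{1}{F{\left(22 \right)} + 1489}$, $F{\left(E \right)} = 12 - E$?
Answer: $- \frac{6049928}{1479} \approx -4090.6$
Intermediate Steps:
$K = \frac{7396}{1479}$ ($K = 5 + \frac{1}{\left(12 - 22\right) + 1489} = 5 + \frac{1}{-10 + 1489} = 5 + \frac{1}{1479} = \frac{7396}{1479} \approx 5.0007$)
$K \left(-50 - 768\right) = \frac{7396 \left(-50 - 768\right)}{1479} = \frac{7396}{1479} \left(-818\right) = - \frac{6049928}{1479}$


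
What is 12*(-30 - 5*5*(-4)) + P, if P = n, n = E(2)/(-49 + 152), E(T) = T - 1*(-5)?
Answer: 86527/103 ≈ 840.07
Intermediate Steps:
E(T) = 5 + T (E(T) = T + 5 = 5 + T)
n = 7/103 (n = (5 + 2)/(-49 + 152) = 7/103 ≈ 0.067961)
P = 7/103 ≈ 0.067961
12*(-30 - 5*5*(-4)) + P = 12*(-30 - 5*5*(-4)) + 7/103 = 12*(-30 - 25*(-4)) + 7/103 = 12*(-30 + 100) + 7/103 = 12*70 + 7/103 = 840 + 7/103 = 86527/103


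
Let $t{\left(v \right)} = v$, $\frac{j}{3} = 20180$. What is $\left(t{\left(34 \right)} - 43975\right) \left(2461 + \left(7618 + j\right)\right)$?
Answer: $-3103069479$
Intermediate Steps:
$j = 60540$ ($j = 3 \cdot 20180 = 60540$)
$\left(t{\left(34 \right)} - 43975\right) \left(2461 + \left(7618 + j\right)\right) = \left(34 - 43975\right) \left(2461 + \left(7618 + 60540\right)\right) = - 43941 \left(2461 + 68158\right) = \left(-43941\right) 70619 = -3103069479$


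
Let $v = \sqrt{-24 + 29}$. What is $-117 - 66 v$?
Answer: $-117 - 66 \sqrt{5} \approx -264.58$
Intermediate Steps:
$v = \sqrt{5} \approx 2.2361$
$-117 - 66 v = -117 - 66 \sqrt{5}$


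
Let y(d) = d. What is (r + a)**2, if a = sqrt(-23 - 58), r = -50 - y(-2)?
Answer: 2223 - 864*I ≈ 2223.0 - 864.0*I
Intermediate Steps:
r = -48 (r = -50 - 1*(-2) = -50 + 2 = -48)
a = 9*I (a = sqrt(-81) = 9*I ≈ 9.0*I)
(r + a)**2 = (-48 + 9*I)**2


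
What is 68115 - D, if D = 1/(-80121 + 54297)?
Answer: 1759001761/25824 ≈ 68115.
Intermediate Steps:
D = -1/25824 (D = 1/(-25824) = -1/25824 ≈ -3.8724e-5)
68115 - D = 68115 - 1*(-1/25824) = 68115 + 1/25824 = 1759001761/25824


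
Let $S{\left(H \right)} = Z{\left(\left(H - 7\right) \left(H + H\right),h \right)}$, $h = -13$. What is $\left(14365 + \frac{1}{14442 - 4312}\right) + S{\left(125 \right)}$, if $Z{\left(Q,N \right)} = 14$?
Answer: $\frac{145659271}{10130} \approx 14379.0$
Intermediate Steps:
$S{\left(H \right)} = 14$
$\left(14365 + \frac{1}{14442 - 4312}\right) + S{\left(125 \right)} = \left(14365 + \frac{1}{14442 - 4312}\right) + 14 = \left(14365 + \frac{1}{10130}\right) + 14 = \frac{145517451}{10130} + 14 = \frac{145659271}{10130}$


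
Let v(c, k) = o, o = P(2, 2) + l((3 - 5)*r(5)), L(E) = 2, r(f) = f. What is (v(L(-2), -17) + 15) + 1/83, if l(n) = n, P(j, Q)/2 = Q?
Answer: 748/83 ≈ 9.0121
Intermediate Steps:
P(j, Q) = 2*Q
o = -6 (o = 2*2 + (3 - 5)*5 = 4 - 2*5 = 4 - 10 = -6)
v(c, k) = -6
(v(L(-2), -17) + 15) + 1/83 = (-6 + 15) + 1/83 = 9 + 1/83 = 748/83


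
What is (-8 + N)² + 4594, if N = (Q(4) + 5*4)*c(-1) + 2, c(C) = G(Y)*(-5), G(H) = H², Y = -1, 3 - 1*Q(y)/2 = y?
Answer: 13810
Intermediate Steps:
Q(y) = 6 - 2*y
c(C) = -5 (c(C) = (-1)²*(-5) = 1*(-5) = -5)
N = -88 (N = ((6 - 2*4) + 5*4)*(-5) + 2 = ((6 - 8) + 20)*(-5) + 2 = (-2 + 20)*(-5) + 2 = 18*(-5) + 2 = -90 + 2 = -88)
(-8 + N)² + 4594 = (-8 - 88)² + 4594 = (-96)² + 4594 = 9216 + 4594 = 13810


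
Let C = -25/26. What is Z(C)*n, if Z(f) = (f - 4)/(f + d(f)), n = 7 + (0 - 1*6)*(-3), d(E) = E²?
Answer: 3354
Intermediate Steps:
n = 25 (n = 7 + (0 - 6)*(-3) = 7 - 6*(-3) = 7 + 18 = 25)
C = -25/26 (C = -25*1/26 = -25/26 ≈ -0.96154)
Z(f) = (-4 + f)/(f + f²) (Z(f) = (f - 4)/(f + f²) = (-4 + f)/(f + f²))
Z(C)*n = ((-4 - 25/26)/((-25/26)*(1 - 25/26)))*25 = -26/25*(-129/26)/1/26*25 = -26/25*26*(-129/26)*25 = (3354/25)*25 = 3354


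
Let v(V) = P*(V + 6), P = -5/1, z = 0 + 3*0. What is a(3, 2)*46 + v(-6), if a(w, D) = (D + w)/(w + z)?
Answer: 230/3 ≈ 76.667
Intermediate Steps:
z = 0 (z = 0 + 0 = 0)
a(w, D) = (D + w)/w (a(w, D) = (D + w)/(w + 0) = (D + w)/w)
P = -5 (P = -5*1 = -5)
v(V) = -30 - 5*V (v(V) = -5*(V + 6) = -5*(6 + V) = -30 - 5*V)
a(3, 2)*46 + v(-6) = ((2 + 3)/3)*46 + (-30 - 5*(-6)) = ((⅓)*5)*46 + (-30 + 30) = (5/3)*46 + 0 = 230/3 + 0 = 230/3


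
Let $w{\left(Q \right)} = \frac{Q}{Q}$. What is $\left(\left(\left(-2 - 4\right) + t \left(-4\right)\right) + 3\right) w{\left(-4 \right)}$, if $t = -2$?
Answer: $5$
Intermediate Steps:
$w{\left(Q \right)} = 1$
$\left(\left(\left(-2 - 4\right) + t \left(-4\right)\right) + 3\right) w{\left(-4 \right)} = \left(\left(\left(-2 - 4\right) - -8\right) + 3\right) 1 = \left(\left(\left(-2 - 4\right) + 8\right) + 3\right) 1 = \left(\left(-6 + 8\right) + 3\right) 1 = \left(2 + 3\right) 1 = 5 \cdot 1 = 5$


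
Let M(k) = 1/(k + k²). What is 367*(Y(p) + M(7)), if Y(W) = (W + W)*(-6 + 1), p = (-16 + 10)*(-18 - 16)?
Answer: -41925713/56 ≈ -7.4867e+5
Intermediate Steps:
p = 204 (p = -6*(-34) = 204)
Y(W) = -10*W (Y(W) = (2*W)*(-5) = -10*W)
367*(Y(p) + M(7)) = 367*(-10*204 + 1/(7*(1 + 7))) = 367*(-2040 + (⅐)/8) = 367*(-2040 + (⅐)*(⅛)) = 367*(-2040 + 1/56) = 367*(-114239/56) = -41925713/56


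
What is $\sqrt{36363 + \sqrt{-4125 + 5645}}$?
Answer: $\sqrt{36363 + 4 \sqrt{95}} \approx 190.79$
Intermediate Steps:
$\sqrt{36363 + \sqrt{-4125 + 5645}} = \sqrt{36363 + \sqrt{1520}} = \sqrt{36363 + 4 \sqrt{95}}$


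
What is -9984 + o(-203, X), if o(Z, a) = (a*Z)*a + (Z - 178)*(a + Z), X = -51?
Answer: -441213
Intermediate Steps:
o(Z, a) = Z*a² + (-178 + Z)*(Z + a) (o(Z, a) = (Z*a)*a + (-178 + Z)*(Z + a) = Z*a² + (-178 + Z)*(Z + a))
-9984 + o(-203, X) = -9984 + ((-203)² - 178*(-203) - 178*(-51) - 203*(-51) - 203*(-51)²) = -9984 + (41209 + 36134 + 9078 + 10353 - 203*2601) = -9984 + (41209 + 36134 + 9078 + 10353 - 528003) = -9984 - 431229 = -441213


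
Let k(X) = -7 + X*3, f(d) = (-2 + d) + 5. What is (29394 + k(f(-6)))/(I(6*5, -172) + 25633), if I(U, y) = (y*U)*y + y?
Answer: 29378/912981 ≈ 0.032178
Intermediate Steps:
I(U, y) = y + U*y² (I(U, y) = (U*y)*y + y = U*y² + y = y + U*y²)
f(d) = 3 + d
k(X) = -7 + 3*X
(29394 + k(f(-6)))/(I(6*5, -172) + 25633) = (29394 + (-7 + 3*(3 - 6)))/(-172*(1 + (6*5)*(-172)) + 25633) = (29394 + (-7 + 3*(-3)))/(-172*(1 + 30*(-172)) + 25633) = (29394 + (-7 - 9))/(-172*(1 - 5160) + 25633) = (29394 - 16)/(-172*(-5159) + 25633) = 29378/(887348 + 25633) = 29378/912981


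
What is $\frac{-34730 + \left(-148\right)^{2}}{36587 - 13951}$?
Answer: $- \frac{6413}{11318} \approx -0.56662$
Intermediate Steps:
$\frac{-34730 + \left(-148\right)^{2}}{36587 - 13951} = \frac{-34730 + 21904}{22636} = \left(-12826\right) \frac{1}{22636} = - \frac{6413}{11318}$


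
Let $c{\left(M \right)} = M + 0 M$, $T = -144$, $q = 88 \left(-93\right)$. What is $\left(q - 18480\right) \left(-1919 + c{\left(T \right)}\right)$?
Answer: $55007832$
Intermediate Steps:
$q = -8184$
$c{\left(M \right)} = M$ ($c{\left(M \right)} = M + 0 = M$)
$\left(q - 18480\right) \left(-1919 + c{\left(T \right)}\right) = \left(-8184 - 18480\right) \left(-1919 - 144\right) = \left(-26664\right) \left(-2063\right) = 55007832$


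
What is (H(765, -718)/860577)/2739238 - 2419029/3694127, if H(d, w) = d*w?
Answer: -950406683245520124/1451376457364537567 ≈ -0.65483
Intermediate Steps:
(H(765, -718)/860577)/2739238 - 2419029/3694127 = ((765*(-718))/860577)/2739238 - 2419029/3694127 = -549270*1/860577*(1/2739238) - 2419029*1/3694127 = -183090/286859*1/2739238 - 2419029/3694127 = -91545/392887536721 - 2419029/3694127 = -950406683245520124/1451376457364537567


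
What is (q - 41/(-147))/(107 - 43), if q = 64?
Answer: 9449/9408 ≈ 1.0044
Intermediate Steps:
(q - 41/(-147))/(107 - 43) = (64 - 41/(-147))/(107 - 43) = (64 - 41*(-1/147))/64 = (64 + 41/147)/64 = (1/64)*(9449/147) = 9449/9408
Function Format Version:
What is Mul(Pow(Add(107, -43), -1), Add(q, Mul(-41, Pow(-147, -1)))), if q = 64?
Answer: Rational(9449, 9408) ≈ 1.0044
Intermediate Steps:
Mul(Pow(Add(107, -43), -1), Add(q, Mul(-41, Pow(-147, -1)))) = Mul(Pow(Add(107, -43), -1), Add(64, Mul(-41, Pow(-147, -1)))) = Mul(Pow(64, -1), Add(64, Mul(-41, Rational(-1, 147)))) = Mul(Rational(1, 64), Add(64, Rational(41, 147))) = Mul(Rational(1, 64), Rational(9449, 147)) = Rational(9449, 9408)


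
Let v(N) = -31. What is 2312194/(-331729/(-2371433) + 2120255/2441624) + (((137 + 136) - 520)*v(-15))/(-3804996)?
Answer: 435393816210352590429493/189859549311091468 ≈ 2.2932e+6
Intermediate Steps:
2312194/(-331729/(-2371433) + 2120255/2441624) + (((137 + 136) - 520)*v(-15))/(-3804996) = 2312194/(-331729/(-2371433) + 2120255/2441624) + (((137 + 136) - 520)*(-31))/(-3804996) = 2312194/(-331729*(-1/2371433) + 2120255*(1/2441624)) + ((273 - 520)*(-31))*(-1/3804996) = 2312194/(331729/2371433 + 2120255/2441624) - 247*(-31)*(-1/3804996) = 2312194/(5838000163311/5790147727192) + 7657*(-1/3804996) = 2312194*(5790147727192/5838000163311) - 589/292692 = 13387944833926979248/5838000163311 - 589/292692 = 435393816210352590429493/189859549311091468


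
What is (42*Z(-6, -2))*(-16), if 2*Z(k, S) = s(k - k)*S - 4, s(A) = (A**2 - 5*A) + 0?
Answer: 1344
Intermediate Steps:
s(A) = A**2 - 5*A
Z(k, S) = -2 (Z(k, S) = (((k - k)*(-5 + (k - k)))*S - 4)/2 = ((0*(-5 + 0))*S - 4)/2 = ((0*(-5))*S - 4)/2 = (0*S - 4)/2 = (0 - 4)/2 = (1/2)*(-4) = -2)
(42*Z(-6, -2))*(-16) = (42*(-2))*(-16) = -84*(-16) = 1344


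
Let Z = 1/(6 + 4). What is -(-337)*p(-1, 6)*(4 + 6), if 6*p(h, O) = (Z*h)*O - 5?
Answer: -9436/3 ≈ -3145.3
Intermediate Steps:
Z = ⅒ (Z = 1/10 = ⅒ ≈ 0.10000)
p(h, O) = -⅚ + O*h/60 (p(h, O) = ((h/10)*O - 5)/6 = (O*h/10 - 5)/6 = (-5 + O*h/10)/6 = -⅚ + O*h/60)
-(-337)*p(-1, 6)*(4 + 6) = -(-337)*(-⅚ + (1/60)*6*(-1))*(4 + 6) = -(-337)*(-⅚ - ⅒)*10 = -(-337)*(-14/15*10) = -(-337)*(-28)/3 = -337*28/3 = -9436/3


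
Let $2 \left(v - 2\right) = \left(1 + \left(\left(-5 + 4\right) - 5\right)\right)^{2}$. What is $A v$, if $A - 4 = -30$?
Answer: $-377$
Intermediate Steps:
$A = -26$ ($A = 4 - 30 = -26$)
$v = \frac{29}{2}$ ($v = 2 + \frac{\left(1 + \left(\left(-5 + 4\right) - 5\right)\right)^{2}}{2} = 2 + \frac{\left(1 - 6\right)^{2}}{2} = 2 + \frac{\left(-5\right)^{2}}{2} = 2 + \frac{1}{2} \cdot 25 = 2 + \frac{25}{2} = \frac{29}{2} \approx 14.5$)
$A v = \left(-26\right) \frac{29}{2} = -377$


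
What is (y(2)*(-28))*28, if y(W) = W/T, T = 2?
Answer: -784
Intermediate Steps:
y(W) = W/2
(y(2)*(-28))*28 = (((1/2)*2)*(-28))*28 = (1*(-28))*28 = -28*28 = -784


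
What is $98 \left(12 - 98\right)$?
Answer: $-8428$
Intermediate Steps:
$98 \left(12 - 98\right) = 98 \left(-86\right) = -8428$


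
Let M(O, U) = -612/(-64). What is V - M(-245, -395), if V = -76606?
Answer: -1225849/16 ≈ -76616.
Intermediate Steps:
M(O, U) = 153/16 (M(O, U) = -612*(-1/64) = 153/16)
V - M(-245, -395) = -76606 - 1*153/16 = -76606 - 153/16 = -1225849/16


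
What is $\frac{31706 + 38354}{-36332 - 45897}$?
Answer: $- \frac{70060}{82229} \approx -0.85201$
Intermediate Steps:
$\frac{31706 + 38354}{-36332 - 45897} = \frac{70060}{-82229} = 70060 \left(- \frac{1}{82229}\right) = - \frac{70060}{82229}$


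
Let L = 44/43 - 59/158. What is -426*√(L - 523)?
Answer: -213*I*√24110866518/3397 ≈ -9736.2*I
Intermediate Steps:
L = 4415/6794 (L = 44*(1/43) - 59*1/158 = 44/43 - 59/158 = 4415/6794 ≈ 0.64984)
-426*√(L - 523) = -426*√(4415/6794 - 523) = -213*I*√24110866518/3397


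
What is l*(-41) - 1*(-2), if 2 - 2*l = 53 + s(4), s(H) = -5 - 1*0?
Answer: 945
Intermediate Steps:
s(H) = -5 (s(H) = -5 + 0 = -5)
l = -23 (l = 1 - (53 - 5)/2 = 1 - 1/2*48 = 1 - 24 = -23)
l*(-41) - 1*(-2) = -23*(-41) - 1*(-2) = 943 + 2 = 945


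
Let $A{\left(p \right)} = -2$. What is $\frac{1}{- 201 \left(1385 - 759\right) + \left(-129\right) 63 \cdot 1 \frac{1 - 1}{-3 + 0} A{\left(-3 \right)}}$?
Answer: $- \frac{1}{125826} \approx -7.9475 \cdot 10^{-6}$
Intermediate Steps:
$\frac{1}{- 201 \left(1385 - 759\right) + \left(-129\right) 63 \cdot 1 \frac{1 - 1}{-3 + 0} A{\left(-3 \right)}} = \frac{1}{- 201 \left(1385 - 759\right) + \left(-129\right) 63 \cdot 1 \frac{1 - 1}{-3 + 0} \left(-2\right)} = \frac{1}{\left(-201\right) 626 - 8127 \cdot 1 \frac{0}{-3} \left(-2\right)} = \frac{1}{-125826 - 8127 \cdot 1 \cdot 0 \left(- \frac{1}{3}\right) \left(-2\right)} = \frac{1}{-125826 - 8127 \cdot 1 \cdot 0 \left(-2\right)} = \frac{1}{-125826 - 8127 \cdot 0 \left(-2\right)} = \frac{1}{-125826 - 0} = \frac{1}{-125826 + 0} = \frac{1}{-125826} = - \frac{1}{125826}$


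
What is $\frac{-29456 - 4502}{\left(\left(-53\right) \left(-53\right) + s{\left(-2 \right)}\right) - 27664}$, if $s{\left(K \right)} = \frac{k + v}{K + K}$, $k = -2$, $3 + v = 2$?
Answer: $\frac{135832}{99417} \approx 1.3663$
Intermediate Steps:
$v = -1$ ($v = -3 + 2 = -1$)
$s{\left(K \right)} = - \frac{3}{2 K}$ ($s{\left(K \right)} = \frac{-2 - 1}{K + K} = - \frac{3}{2 K}$)
$\frac{-29456 - 4502}{\left(\left(-53\right) \left(-53\right) + s{\left(-2 \right)}\right) - 27664} = \frac{-29456 - 4502}{\left(\left(-53\right) \left(-53\right) - \frac{3}{2 \left(-2\right)}\right) - 27664} = - \frac{33958}{\left(2809 - - \frac{3}{4}\right) - 27664} = - \frac{33958}{\left(2809 + \frac{3}{4}\right) - 27664} = - \frac{33958}{\frac{11239}{4} - 27664} = - \frac{33958}{- \frac{99417}{4}} = \left(-33958\right) \left(- \frac{4}{99417}\right) = \frac{135832}{99417}$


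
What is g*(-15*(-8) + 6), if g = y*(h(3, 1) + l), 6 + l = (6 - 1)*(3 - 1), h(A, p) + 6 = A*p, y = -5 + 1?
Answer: -504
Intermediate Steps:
y = -4
h(A, p) = -6 + A*p
l = 4 (l = -6 + (6 - 1)*(3 - 1) = -6 + 5*2 = -6 + 10 = 4)
g = -4 (g = -4*((-6 + 3*1) + 4) = -4*((-6 + 3) + 4) = -4*(-3 + 4) = -4*1 = -4)
g*(-15*(-8) + 6) = -4*(-15*(-8) + 6) = -4*(120 + 6) = -4*126 = -504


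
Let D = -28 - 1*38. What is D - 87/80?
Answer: -5367/80 ≈ -67.088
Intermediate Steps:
D = -66 (D = -28 - 38 = -66)
D - 87/80 = -66 - 87/80 = -5367/80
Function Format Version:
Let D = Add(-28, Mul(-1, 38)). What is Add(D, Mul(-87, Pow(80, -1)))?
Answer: Rational(-5367, 80) ≈ -67.088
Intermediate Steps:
D = -66 (D = Add(-28, -38) = -66)
Add(D, Mul(-87, Pow(80, -1))) = Add(-66, Mul(-87, Pow(80, -1))) = Add(-66, Mul(-87, Rational(1, 80))) = Add(-66, Rational(-87, 80)) = Rational(-5367, 80)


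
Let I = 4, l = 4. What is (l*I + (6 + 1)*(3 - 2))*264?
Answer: 6072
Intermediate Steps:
(l*I + (6 + 1)*(3 - 2))*264 = (4*4 + (6 + 1)*(3 - 2))*264 = (16 + 7*1)*264 = (16 + 7)*264 = 23*264 = 6072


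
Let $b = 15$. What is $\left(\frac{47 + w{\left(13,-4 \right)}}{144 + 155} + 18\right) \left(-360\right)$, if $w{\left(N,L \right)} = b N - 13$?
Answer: $- \frac{2019960}{299} \approx -6755.7$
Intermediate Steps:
$w{\left(N,L \right)} = -13 + 15 N$ ($w{\left(N,L \right)} = 15 N - 13 = -13 + 15 N$)
$\left(\frac{47 + w{\left(13,-4 \right)}}{144 + 155} + 18\right) \left(-360\right) = \left(\frac{47 + \left(-13 + 15 \cdot 13\right)}{144 + 155} + 18\right) \left(-360\right) = \left(\frac{47 + \left(-13 + 195\right)}{299} + 18\right) \left(-360\right) = \left(\left(47 + 182\right) \frac{1}{299} + 18\right) \left(-360\right) = \left(229 \cdot \frac{1}{299} + 18\right) \left(-360\right) = \left(\frac{229}{299} + 18\right) \left(-360\right) = \frac{5611}{299} \left(-360\right) = - \frac{2019960}{299}$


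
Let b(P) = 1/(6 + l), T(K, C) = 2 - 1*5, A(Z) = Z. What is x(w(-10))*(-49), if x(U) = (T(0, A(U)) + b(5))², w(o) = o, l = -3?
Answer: -3136/9 ≈ -348.44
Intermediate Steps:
T(K, C) = -3 (T(K, C) = 2 - 5 = -3)
b(P) = ⅓ (b(P) = 1/(6 - 3) = 1/3 = ⅓)
x(U) = 64/9 (x(U) = (-3 + ⅓)² = (-8/3)² = 64/9)
x(w(-10))*(-49) = (64/9)*(-49) = -3136/9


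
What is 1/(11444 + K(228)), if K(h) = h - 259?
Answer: 1/11413 ≈ 8.7619e-5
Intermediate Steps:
K(h) = -259 + h
1/(11444 + K(228)) = 1/(11444 + (-259 + 228)) = 1/(11444 - 31) = 1/11413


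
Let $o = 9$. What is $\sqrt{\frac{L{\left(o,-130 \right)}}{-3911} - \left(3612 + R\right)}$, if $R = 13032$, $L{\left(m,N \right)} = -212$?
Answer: $\frac{2 i \sqrt{63646119998}}{3911} \approx 129.01 i$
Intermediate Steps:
$\sqrt{\frac{L{\left(o,-130 \right)}}{-3911} - \left(3612 + R\right)} = \sqrt{- \frac{212}{-3911} - 16644} = \sqrt{\left(-212\right) \left(- \frac{1}{3911}\right) - 16644} = \sqrt{\frac{212}{3911} - 16644} = \sqrt{- \frac{65094472}{3911}} = \frac{2 i \sqrt{63646119998}}{3911}$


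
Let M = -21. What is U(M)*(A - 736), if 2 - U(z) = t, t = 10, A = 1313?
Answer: -4616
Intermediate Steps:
U(z) = -8 (U(z) = 2 - 1*10 = 2 - 10 = -8)
U(M)*(A - 736) = -8*(1313 - 736) = -8*577 = -4616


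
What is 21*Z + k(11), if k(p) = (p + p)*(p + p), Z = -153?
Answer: -2729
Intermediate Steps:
k(p) = 4*p² (k(p) = (2*p)*(2*p) = 4*p²)
21*Z + k(11) = 21*(-153) + 4*11² = -3213 + 4*121 = -3213 + 484 = -2729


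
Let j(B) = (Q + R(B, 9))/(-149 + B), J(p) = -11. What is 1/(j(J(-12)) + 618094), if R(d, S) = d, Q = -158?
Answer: 160/98895209 ≈ 1.6179e-6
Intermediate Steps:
j(B) = (-158 + B)/(-149 + B)
1/(j(J(-12)) + 618094) = 1/((-158 - 11)/(-149 - 11) + 618094) = 1/(-169/(-160) + 618094) = 1/(-1/160*(-169) + 618094) = 1/(169/160 + 618094) = 1/(98895209/160) = 160/98895209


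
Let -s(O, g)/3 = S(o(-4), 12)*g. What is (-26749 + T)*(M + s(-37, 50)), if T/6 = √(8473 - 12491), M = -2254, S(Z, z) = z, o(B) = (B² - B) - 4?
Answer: 108440446 - 170268*I*√82 ≈ 1.0844e+8 - 1.5418e+6*I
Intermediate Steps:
o(B) = -4 + B² - B
s(O, g) = -36*g
T = 42*I*√82 (T = 6*√(8473 - 12491) = 6*√(-4018) = 6*(7*I*√82) = 42*I*√82 ≈ 380.33*I)
(-26749 + T)*(M + s(-37, 50)) = (-26749 + 42*I*√82)*(-2254 - 36*50) = (-26749 + 42*I*√82)*(-2254 - 1800) = (-26749 + 42*I*√82)*(-4054) = 108440446 - 170268*I*√82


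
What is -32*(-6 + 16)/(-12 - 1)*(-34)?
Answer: -10880/13 ≈ -836.92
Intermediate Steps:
-32*(-6 + 16)/(-12 - 1)*(-34) = -320/(-13)*(-34) = -320*(-1)/13*(-34) = -32*(-10/13)*(-34) = (320/13)*(-34) = -10880/13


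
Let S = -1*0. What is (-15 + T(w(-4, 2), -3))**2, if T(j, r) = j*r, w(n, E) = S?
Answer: 225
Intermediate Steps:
S = 0
w(n, E) = 0
(-15 + T(w(-4, 2), -3))**2 = (-15 + 0*(-3))**2 = (-15 + 0)**2 = (-15)**2 = 225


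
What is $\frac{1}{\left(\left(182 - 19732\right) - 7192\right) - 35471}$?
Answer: $- \frac{1}{62213} \approx -1.6074 \cdot 10^{-5}$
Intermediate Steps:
$\frac{1}{\left(\left(182 - 19732\right) - 7192\right) - 35471} = \frac{1}{\left(-19550 - 7192\right) - 35471} = \frac{1}{-26742 - 35471} = \frac{1}{-62213} = - \frac{1}{62213}$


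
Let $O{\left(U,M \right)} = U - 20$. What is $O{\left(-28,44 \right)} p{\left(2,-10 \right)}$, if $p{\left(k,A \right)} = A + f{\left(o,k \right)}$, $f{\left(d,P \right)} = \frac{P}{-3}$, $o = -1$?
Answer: $512$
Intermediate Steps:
$f{\left(d,P \right)} = - \frac{P}{3}$ ($f{\left(d,P \right)} = P \left(- \frac{1}{3}\right) = - \frac{P}{3}$)
$O{\left(U,M \right)} = -20 + U$ ($O{\left(U,M \right)} = U - 20 = -20 + U$)
$p{\left(k,A \right)} = A - \frac{k}{3}$
$O{\left(-28,44 \right)} p{\left(2,-10 \right)} = \left(-20 - 28\right) \left(-10 - \frac{2}{3}\right) = - 48 \left(-10 - \frac{2}{3}\right) = \left(-48\right) \left(- \frac{32}{3}\right) = 512$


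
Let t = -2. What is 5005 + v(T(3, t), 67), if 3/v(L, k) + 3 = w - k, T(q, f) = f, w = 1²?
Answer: 115114/23 ≈ 5005.0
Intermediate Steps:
w = 1
v(L, k) = 3/(-2 - k) (v(L, k) = 3/(-3 + (1 - k)) = 3/(-2 - k))
5005 + v(T(3, t), 67) = 5005 - 3/(2 + 67) = 5005 - 3/69 = 5005 - 3*1/69 = 5005 - 1/23 = 115114/23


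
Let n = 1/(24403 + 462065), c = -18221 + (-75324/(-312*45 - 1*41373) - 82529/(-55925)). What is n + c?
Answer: -3051645308043315871/167505635895300 ≈ -18218.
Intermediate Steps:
c = -18819194531116/1032990675 (c = -18221 + (-75324/(-14040 - 41373) - 82529*(-1/55925)) = -18221 + (-75324/(-55413) + 82529/55925) = -18221 + (-75324*(-1/55413) + 82529/55925) = -18221 + (25108/18471 + 82529/55925) = -18221 + 2928558059/1032990675 = -18819194531116/1032990675 ≈ -18218.)
n = 1/486468 ≈ 2.0556e-6
n + c = 1/486468 - 18819194531116/1032990675 = -3051645308043315871/167505635895300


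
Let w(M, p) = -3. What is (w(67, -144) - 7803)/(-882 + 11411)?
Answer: -7806/10529 ≈ -0.74138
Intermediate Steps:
(w(67, -144) - 7803)/(-882 + 11411) = (-3 - 7803)/(-882 + 11411) = -7806/10529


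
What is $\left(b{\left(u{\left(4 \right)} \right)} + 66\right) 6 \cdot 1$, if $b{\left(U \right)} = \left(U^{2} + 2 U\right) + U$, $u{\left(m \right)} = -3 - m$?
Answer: $564$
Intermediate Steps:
$b{\left(U \right)} = U^{2} + 3 U$
$\left(b{\left(u{\left(4 \right)} \right)} + 66\right) 6 \cdot 1 = \left(\left(-3 - 4\right) \left(3 - 7\right) + 66\right) 6 \cdot 1 = \left(\left(-3 - 4\right) \left(3 - 7\right) + 66\right) 6 = \left(- 7 \left(3 - 7\right) + 66\right) 6 = \left(\left(-7\right) \left(-4\right) + 66\right) 6 = \left(28 + 66\right) 6 = 94 \cdot 6 = 564$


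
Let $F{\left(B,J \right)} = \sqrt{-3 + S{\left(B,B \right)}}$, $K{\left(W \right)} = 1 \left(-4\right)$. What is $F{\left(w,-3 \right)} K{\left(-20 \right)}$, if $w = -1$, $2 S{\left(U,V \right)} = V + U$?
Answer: $- 8 i \approx - 8.0 i$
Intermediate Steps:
$S{\left(U,V \right)} = \frac{U}{2} + \frac{V}{2}$ ($S{\left(U,V \right)} = \frac{V + U}{2} = \frac{U + V}{2} = \frac{U}{2} + \frac{V}{2}$)
$K{\left(W \right)} = -4$
$F{\left(B,J \right)} = \sqrt{-3 + B}$ ($F{\left(B,J \right)} = \sqrt{-3 + \left(\frac{B}{2} + \frac{B}{2}\right)} = \sqrt{-3 + B}$)
$F{\left(w,-3 \right)} K{\left(-20 \right)} = \sqrt{-3 - 1} \left(-4\right) = \sqrt{-4} \left(-4\right) = 2 i \left(-4\right) = - 8 i$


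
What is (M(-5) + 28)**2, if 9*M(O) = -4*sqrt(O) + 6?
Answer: 66484/81 - 688*I*sqrt(5)/27 ≈ 820.79 - 56.978*I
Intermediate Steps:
M(O) = 2/3 - 4*sqrt(O)/9 (M(O) = (-4*sqrt(O) + 6)/9 = (6 - 4*sqrt(O))/9 = 2/3 - 4*sqrt(O)/9)
(M(-5) + 28)**2 = ((2/3 - 4*I*sqrt(5)/9) + 28)**2 = (86/3 - 4*I*sqrt(5)/9)**2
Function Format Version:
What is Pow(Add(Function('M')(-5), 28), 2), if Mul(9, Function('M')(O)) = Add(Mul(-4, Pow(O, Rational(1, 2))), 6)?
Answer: Add(Rational(66484, 81), Mul(Rational(-688, 27), I, Pow(5, Rational(1, 2)))) ≈ Add(820.79, Mul(-56.978, I))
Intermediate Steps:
Function('M')(O) = Add(Rational(2, 3), Mul(Rational(-4, 9), Pow(O, Rational(1, 2)))) (Function('M')(O) = Mul(Rational(1, 9), Add(Mul(-4, Pow(O, Rational(1, 2))), 6)) = Mul(Rational(1, 9), Add(6, Mul(-4, Pow(O, Rational(1, 2))))) = Add(Rational(2, 3), Mul(Rational(-4, 9), Pow(O, Rational(1, 2)))))
Pow(Add(Function('M')(-5), 28), 2) = Pow(Add(Add(Rational(2, 3), Mul(Rational(-4, 9), Pow(-5, Rational(1, 2)))), 28), 2) = Pow(Add(Add(Rational(2, 3), Mul(Rational(-4, 9), Mul(I, Pow(5, Rational(1, 2))))), 28), 2) = Pow(Add(Add(Rational(2, 3), Mul(Rational(-4, 9), I, Pow(5, Rational(1, 2)))), 28), 2) = Pow(Add(Rational(86, 3), Mul(Rational(-4, 9), I, Pow(5, Rational(1, 2)))), 2)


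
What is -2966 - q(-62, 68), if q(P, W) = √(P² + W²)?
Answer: -2966 - 2*√2117 ≈ -3058.0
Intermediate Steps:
-2966 - q(-62, 68) = -2966 - √((-62)² + 68²) = -2966 - √(3844 + 4624) = -2966 - √8468 = -2966 - 2*√2117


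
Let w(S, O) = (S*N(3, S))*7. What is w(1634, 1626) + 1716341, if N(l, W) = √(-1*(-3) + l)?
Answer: 1716341 + 11438*√6 ≈ 1.7444e+6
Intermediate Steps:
N(l, W) = √(3 + l)
w(S, O) = 7*S*√6 (w(S, O) = (S*√(3 + 3))*7 = (S*√6)*7 = 7*S*√6)
w(1634, 1626) + 1716341 = 7*1634*√6 + 1716341 = 11438*√6 + 1716341 = 1716341 + 11438*√6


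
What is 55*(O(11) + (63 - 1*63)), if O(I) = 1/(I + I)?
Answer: 5/2 ≈ 2.5000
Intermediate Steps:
O(I) = 1/(2*I)
55*(O(11) + (63 - 1*63)) = 55*((½)/11 + (63 - 1*63)) = 55*((½)*(1/11) + (63 - 63)) = 55*(1/22 + 0) = 55*(1/22) = 5/2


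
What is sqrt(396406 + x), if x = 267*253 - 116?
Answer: sqrt(463841) ≈ 681.06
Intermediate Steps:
x = 67435 (x = 67551 - 116 = 67435)
sqrt(396406 + x) = sqrt(396406 + 67435) = sqrt(463841)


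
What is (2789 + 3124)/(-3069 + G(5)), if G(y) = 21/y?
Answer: -9855/5108 ≈ -1.9293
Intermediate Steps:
(2789 + 3124)/(-3069 + G(5)) = (2789 + 3124)/(-3069 + 21/5) = 5913/(-3069 + 21*(1/5)) = 5913/(-3069 + 21/5) = 5913/(-15324/5) = 5913*(-5/15324) = -9855/5108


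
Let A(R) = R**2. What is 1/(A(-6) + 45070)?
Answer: 1/45106 ≈ 2.2170e-5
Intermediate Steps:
1/(A(-6) + 45070) = 1/((-6)**2 + 45070) = 1/(36 + 45070) = 1/45106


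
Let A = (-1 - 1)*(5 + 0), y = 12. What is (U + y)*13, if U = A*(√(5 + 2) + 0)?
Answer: 156 - 130*√7 ≈ -187.95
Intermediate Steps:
A = -10 (A = -2*5 = -10)
U = -10*√7 (U = -10*(√(5 + 2) + 0) = -10*(√7 + 0) = -10*√7 ≈ -26.458)
(U + y)*13 = (-10*√7 + 12)*13 = (12 - 10*√7)*13 = 156 - 130*√7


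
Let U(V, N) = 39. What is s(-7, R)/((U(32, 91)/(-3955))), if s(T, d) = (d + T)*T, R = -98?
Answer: -968975/13 ≈ -74537.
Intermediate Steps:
s(T, d) = T*(T + d) (s(T, d) = (T + d)*T = T*(T + d))
s(-7, R)/((U(32, 91)/(-3955))) = (-7*(-7 - 98))/((39/(-3955))) = (-7*(-105))/((39*(-1/3955))) = 735/(-39/3955) = 735*(-3955/39) = -968975/13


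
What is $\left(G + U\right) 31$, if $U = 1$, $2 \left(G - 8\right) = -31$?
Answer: $- \frac{403}{2} \approx -201.5$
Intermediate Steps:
$G = - \frac{15}{2}$ ($G = 8 + \frac{1}{2} \left(-31\right) = 8 - \frac{31}{2} = - \frac{15}{2} \approx -7.5$)
$\left(G + U\right) 31 = \left(- \frac{15}{2} + 1\right) 31 = \left(- \frac{13}{2}\right) 31 = - \frac{403}{2}$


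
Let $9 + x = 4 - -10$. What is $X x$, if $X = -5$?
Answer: $-25$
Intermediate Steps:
$x = 5$ ($x = -9 + \left(4 - -10\right) = -9 + \left(4 + 10\right) = -9 + 14 = 5$)
$X x = \left(-5\right) 5 = -25$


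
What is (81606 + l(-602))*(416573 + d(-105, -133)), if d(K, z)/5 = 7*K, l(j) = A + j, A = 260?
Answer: 33553743072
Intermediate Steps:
l(j) = 260 + j
d(K, z) = 35*K (d(K, z) = 5*(7*K) = 35*K)
(81606 + l(-602))*(416573 + d(-105, -133)) = (81606 + (260 - 602))*(416573 + 35*(-105)) = (81606 - 342)*(416573 - 3675) = 81264*412898 = 33553743072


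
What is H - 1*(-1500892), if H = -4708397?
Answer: -3207505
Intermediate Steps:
H - 1*(-1500892) = -4708397 - 1*(-1500892) = -4708397 + 1500892 = -3207505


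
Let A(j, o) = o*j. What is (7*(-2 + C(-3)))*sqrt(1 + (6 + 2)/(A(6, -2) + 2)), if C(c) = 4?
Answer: 14*sqrt(5)/5 ≈ 6.2610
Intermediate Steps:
A(j, o) = j*o
(7*(-2 + C(-3)))*sqrt(1 + (6 + 2)/(A(6, -2) + 2)) = (7*(-2 + 4))*sqrt(1 + (6 + 2)/(6*(-2) + 2)) = (7*2)*sqrt(1 + 8/(-12 + 2)) = 14*sqrt(1 + 8/(-10)) = 14*sqrt(1 + 8*(-1/10)) = 14*sqrt(1 - 4/5) = 14*sqrt(1/5) = 14*(sqrt(5)/5) = 14*sqrt(5)/5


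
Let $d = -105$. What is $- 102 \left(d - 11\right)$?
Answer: $11832$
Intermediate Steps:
$- 102 \left(d - 11\right) = - 102 \left(-105 - 11\right) = \left(-102\right) \left(-116\right) = 11832$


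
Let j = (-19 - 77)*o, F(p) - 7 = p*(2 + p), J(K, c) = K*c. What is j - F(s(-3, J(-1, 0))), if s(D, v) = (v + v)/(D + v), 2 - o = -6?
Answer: -775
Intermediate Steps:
o = 8 (o = 2 - 1*(-6) = 2 + 6 = 8)
s(D, v) = 2*v/(D + v) (s(D, v) = (2*v)/(D + v) = 2*v/(D + v))
F(p) = 7 + p*(2 + p)
j = -768 (j = (-19 - 77)*8 = -96*8 = -768)
j - F(s(-3, J(-1, 0))) = -768 - (7 + (2*(-1*0)/(-3 - 1*0))² + 2*(2*(-1*0)/(-3 - 1*0))) = -768 - (7 + (2*0/(-3 + 0))² + 2*(2*0/(-3 + 0))) = -768 - (7 + (2*0/(-3))² + 2*(2*0/(-3))) = -768 - (7 + (2*0*(-⅓))² + 2*(2*0*(-⅓))) = -768 - (7 + 0² + 2*0) = -768 - (7 + 0 + 0) = -768 - 1*7 = -768 - 7 = -775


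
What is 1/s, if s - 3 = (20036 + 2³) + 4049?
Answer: 1/24096 ≈ 4.1501e-5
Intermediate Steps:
s = 24096 (s = 3 + ((20036 + 2³) + 4049) = 3 + ((20036 + 8) + 4049) = 3 + (20044 + 4049) = 3 + 24093 = 24096)
1/s = 1/24096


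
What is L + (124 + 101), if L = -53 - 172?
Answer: 0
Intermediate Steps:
L = -225
L + (124 + 101) = -225 + (124 + 101) = -225 + 225 = 0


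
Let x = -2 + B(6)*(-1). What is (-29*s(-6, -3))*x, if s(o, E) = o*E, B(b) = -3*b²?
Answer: -55332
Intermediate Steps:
s(o, E) = E*o
x = 106 (x = -2 - 3*6²*(-1) = -2 - 3*36*(-1) = -2 - 108*(-1) = -2 + 108 = 106)
(-29*s(-6, -3))*x = -(-87)*(-6)*106 = -29*18*106 = -522*106 = -55332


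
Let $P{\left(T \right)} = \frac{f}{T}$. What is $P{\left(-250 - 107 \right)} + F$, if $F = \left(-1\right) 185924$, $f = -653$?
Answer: $- \frac{66374215}{357} \approx -1.8592 \cdot 10^{5}$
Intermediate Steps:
$F = -185924$
$P{\left(T \right)} = - \frac{653}{T}$
$P{\left(-250 - 107 \right)} + F = - \frac{653}{-250 - 107} - 185924 = - \frac{653}{-357} - 185924 = \left(-653\right) \left(- \frac{1}{357}\right) - 185924 = \frac{653}{357} - 185924 = - \frac{66374215}{357}$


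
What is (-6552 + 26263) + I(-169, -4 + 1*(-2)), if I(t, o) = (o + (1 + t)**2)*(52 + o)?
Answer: 1317739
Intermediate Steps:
I(t, o) = (52 + o)*(o + (1 + t)**2)
(-6552 + 26263) + I(-169, -4 + 1*(-2)) = (-6552 + 26263) + ((-4 + 1*(-2))**2 + 52*(-4 + 1*(-2)) + 52*(1 - 169)**2 + (-4 + 1*(-2))*(1 - 169)**2) = 19711 + ((-4 - 2)**2 + 52*(-4 - 2) + 52*(-168)**2 + (-4 - 2)*(-168)**2) = 19711 + ((-6)**2 + 52*(-6) + 52*28224 - 6*28224) = 19711 + (36 - 312 + 1467648 - 169344) = 19711 + 1298028 = 1317739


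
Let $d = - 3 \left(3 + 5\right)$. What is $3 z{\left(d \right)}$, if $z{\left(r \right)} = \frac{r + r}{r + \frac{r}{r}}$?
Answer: $\frac{144}{23} \approx 6.2609$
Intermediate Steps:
$d = -24$ ($d = \left(-3\right) 8 = -24$)
$z{\left(r \right)} = \frac{2 r}{1 + r}$ ($z{\left(r \right)} = \frac{2 r}{r + 1} = \frac{2 r}{1 + r}$)
$3 z{\left(d \right)} = 3 \cdot 2 \left(-24\right) \frac{1}{1 - 24} = 3 \cdot 2 \left(-24\right) \frac{1}{-23} = 3 \cdot 2 \left(-24\right) \left(- \frac{1}{23}\right) = 3 \cdot \frac{48}{23} = \frac{144}{23}$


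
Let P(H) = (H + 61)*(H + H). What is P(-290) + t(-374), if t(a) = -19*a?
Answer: 139926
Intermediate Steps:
P(H) = 2*H*(61 + H) (P(H) = (61 + H)*(2*H) = 2*H*(61 + H))
P(-290) + t(-374) = 2*(-290)*(61 - 290) - 19*(-374) = 2*(-290)*(-229) + 7106 = 132820 + 7106 = 139926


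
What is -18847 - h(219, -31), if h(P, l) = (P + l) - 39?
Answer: -18996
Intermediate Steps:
h(P, l) = -39 + P + l
-18847 - h(219, -31) = -18847 - (-39 + 219 - 31) = -18847 - 1*149 = -18847 - 149 = -18996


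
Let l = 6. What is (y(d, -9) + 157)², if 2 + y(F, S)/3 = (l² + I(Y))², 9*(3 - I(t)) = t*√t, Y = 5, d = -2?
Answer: 16293124909/729 - 33124780*√5/27 ≈ 1.9607e+7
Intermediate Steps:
I(t) = 3 - t^(3/2)/9 (I(t) = 3 - t*√t/9 = 3 - t^(3/2)/9)
y(F, S) = -6 + 3*(39 - 5*√5/9)² (y(F, S) = -6 + 3*(6² + (3 - 5*√5/9))² = -6 + 3*(36 + (3 - 5*√5/9))² = -6 + 3*(39 - 5*√5/9)²)
(y(d, -9) + 157)² = ((123164/27 - 130*√5) + 157)² = (127403/27 - 130*√5)²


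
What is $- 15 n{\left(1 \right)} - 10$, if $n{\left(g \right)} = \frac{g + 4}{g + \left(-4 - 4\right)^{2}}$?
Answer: $- \frac{145}{13} \approx -11.154$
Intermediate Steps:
$n{\left(g \right)} = \frac{4 + g}{64 + g}$ ($n{\left(g \right)} = \frac{4 + g}{g + \left(-8\right)^{2}} = \frac{4 + g}{g + 64} = \frac{4 + g}{64 + g}$)
$- 15 n{\left(1 \right)} - 10 = - 15 \frac{4 + 1}{64 + 1} - 10 = - 15 \cdot \frac{1}{65} \cdot 5 - 10 = \left(-15\right) \frac{1}{13} - 10 = - \frac{15}{13} - 10 = - \frac{145}{13}$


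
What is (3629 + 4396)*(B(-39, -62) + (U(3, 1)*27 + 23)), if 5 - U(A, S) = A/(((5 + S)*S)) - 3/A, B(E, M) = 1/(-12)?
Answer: 5502475/4 ≈ 1.3756e+6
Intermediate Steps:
B(E, M) = -1/12
U(A, S) = 5 + 3/A - A/(S*(5 + S)) (U(A, S) = 5 - (A/(((5 + S)*S)) - 3/A) = 5 - (A/((S*(5 + S))) - 3/A) = 5 - (A*(1/(S*(5 + S))) - 3/A) = 5 - (A/(S*(5 + S)) - 3/A) = 5 - (-3/A + A/(S*(5 + S))) = 5 + (3/A - A/(S*(5 + S))) = 5 + 3/A - A/(S*(5 + S)))
(3629 + 4396)*(B(-39, -62) + (U(3, 1)*27 + 23)) = (3629 + 4396)*(-1/12 + (((-1*3**2 + 3*1**2 + 15*1 + 5*3*1**2 + 25*3*1)/(3*1*(5 + 1)))*27 + 23)) = 8025*(-1/12 + (((1/3)*1*(-1*9 + 3*1 + 15 + 5*3*1 + 75)/6)*27 + 23)) = 8025*(-1/12 + (((1/3)*1*(1/6)*(-9 + 3 + 15 + 15 + 75))*27 + 23)) = 8025*(-1/12 + (((1/3)*1*(1/6)*99)*27 + 23)) = 8025*(-1/12 + ((11/2)*27 + 23)) = 8025*(-1/12 + (297/2 + 23)) = 8025*(-1/12 + 343/2) = 8025*(2057/12) = 5502475/4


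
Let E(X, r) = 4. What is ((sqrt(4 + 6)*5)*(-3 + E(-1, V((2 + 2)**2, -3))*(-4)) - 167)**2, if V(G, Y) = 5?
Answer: 118139 + 31730*sqrt(10) ≈ 2.1848e+5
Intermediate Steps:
((sqrt(4 + 6)*5)*(-3 + E(-1, V((2 + 2)**2, -3))*(-4)) - 167)**2 = ((sqrt(4 + 6)*5)*(-3 + 4*(-4)) - 167)**2 = ((sqrt(10)*5)*(-3 - 16) - 167)**2 = ((5*sqrt(10))*(-19) - 167)**2 = (-95*sqrt(10) - 167)**2 = (-167 - 95*sqrt(10))**2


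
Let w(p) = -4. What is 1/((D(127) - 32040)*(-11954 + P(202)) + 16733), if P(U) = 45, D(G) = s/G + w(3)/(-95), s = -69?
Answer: 12065/4603847900768 ≈ 2.6206e-9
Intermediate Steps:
D(G) = 4/95 - 69/G (D(G) = -69/G - 4/(-95) = -69/G - 4*(-1/95) = -69/G + 4/95 = 4/95 - 69/G)
1/((D(127) - 32040)*(-11954 + P(202)) + 16733) = 1/(((4/95 - 69/127) - 32040)*(-11954 + 45) + 16733) = 1/(((4/95 - 69*1/127) - 32040)*(-11909) + 16733) = 1/(((4/95 - 69/127) - 32040)*(-11909) + 16733) = 1/((-6047/12065 - 32040)*(-11909) + 16733) = 1/(-386568647/12065*(-11909) + 16733) = 1/(4603646017123/12065 + 16733) = 1/(4603847900768/12065) = 12065/4603847900768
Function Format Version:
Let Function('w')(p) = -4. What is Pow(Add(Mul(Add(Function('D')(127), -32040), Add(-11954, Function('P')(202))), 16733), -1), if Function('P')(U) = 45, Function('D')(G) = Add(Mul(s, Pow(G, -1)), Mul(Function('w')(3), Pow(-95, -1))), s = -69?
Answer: Rational(12065, 4603847900768) ≈ 2.6206e-9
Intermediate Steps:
Function('D')(G) = Add(Rational(4, 95), Mul(-69, Pow(G, -1))) (Function('D')(G) = Add(Mul(-69, Pow(G, -1)), Mul(-4, Pow(-95, -1))) = Add(Mul(-69, Pow(G, -1)), Mul(-4, Rational(-1, 95))) = Add(Mul(-69, Pow(G, -1)), Rational(4, 95)) = Add(Rational(4, 95), Mul(-69, Pow(G, -1))))
Pow(Add(Mul(Add(Function('D')(127), -32040), Add(-11954, Function('P')(202))), 16733), -1) = Pow(Add(Mul(Add(Add(Rational(4, 95), Mul(-69, Pow(127, -1))), -32040), Add(-11954, 45)), 16733), -1) = Pow(Add(Mul(Add(Add(Rational(4, 95), Mul(-69, Rational(1, 127))), -32040), -11909), 16733), -1) = Pow(Add(Mul(Add(Add(Rational(4, 95), Rational(-69, 127)), -32040), -11909), 16733), -1) = Pow(Add(Mul(Add(Rational(-6047, 12065), -32040), -11909), 16733), -1) = Pow(Add(Mul(Rational(-386568647, 12065), -11909), 16733), -1) = Pow(Add(Rational(4603646017123, 12065), 16733), -1) = Pow(Rational(4603847900768, 12065), -1) = Rational(12065, 4603847900768)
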